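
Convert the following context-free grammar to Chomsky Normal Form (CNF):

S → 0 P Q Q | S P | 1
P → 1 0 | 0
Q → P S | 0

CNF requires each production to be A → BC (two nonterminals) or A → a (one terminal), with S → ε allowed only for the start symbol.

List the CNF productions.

T0 → 0; S → 1; T1 → 1; P → 0; Q → 0; S → T0 X0; X0 → P X1; X1 → Q Q; S → S P; P → T1 T0; Q → P S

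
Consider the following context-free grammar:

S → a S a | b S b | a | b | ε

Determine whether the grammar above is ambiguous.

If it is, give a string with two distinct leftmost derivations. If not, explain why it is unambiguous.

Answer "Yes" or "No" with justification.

No - the grammar is unambiguous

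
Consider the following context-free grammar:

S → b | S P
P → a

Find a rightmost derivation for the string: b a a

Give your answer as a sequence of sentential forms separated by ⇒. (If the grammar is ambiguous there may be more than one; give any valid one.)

S ⇒ S P ⇒ S a ⇒ S P a ⇒ S a a ⇒ b a a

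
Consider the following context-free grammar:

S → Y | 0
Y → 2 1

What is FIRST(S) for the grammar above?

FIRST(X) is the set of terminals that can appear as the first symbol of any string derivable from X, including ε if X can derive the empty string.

We compute FIRST(S) using the standard algorithm.
FIRST(S) = {0, 2}
FIRST(Y) = {2}
Therefore, FIRST(S) = {0, 2}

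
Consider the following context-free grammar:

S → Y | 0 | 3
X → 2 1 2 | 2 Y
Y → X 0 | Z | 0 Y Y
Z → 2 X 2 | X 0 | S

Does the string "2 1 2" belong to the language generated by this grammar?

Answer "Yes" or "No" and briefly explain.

No - no valid derivation exists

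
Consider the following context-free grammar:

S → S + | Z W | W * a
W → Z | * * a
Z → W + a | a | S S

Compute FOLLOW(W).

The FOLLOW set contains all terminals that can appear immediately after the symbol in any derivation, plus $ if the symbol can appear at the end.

We compute FOLLOW(W) using the standard algorithm.
FOLLOW(S) starts with {$}.
FIRST(S) = {*, a}
FIRST(W) = {*, a}
FIRST(Z) = {*, a}
FOLLOW(S) = {$, *, +, a}
FOLLOW(W) = {$, *, +, a}
FOLLOW(Z) = {$, *, +, a}
Therefore, FOLLOW(W) = {$, *, +, a}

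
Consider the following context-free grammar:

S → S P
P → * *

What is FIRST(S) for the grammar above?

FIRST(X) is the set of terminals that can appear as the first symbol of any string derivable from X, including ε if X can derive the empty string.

We compute FIRST(S) using the standard algorithm.
FIRST(P) = {*}
FIRST(S) = {}
Therefore, FIRST(S) = {}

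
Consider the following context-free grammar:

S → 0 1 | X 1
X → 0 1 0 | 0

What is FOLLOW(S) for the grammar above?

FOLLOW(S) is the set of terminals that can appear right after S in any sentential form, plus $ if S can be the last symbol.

We compute FOLLOW(S) using the standard algorithm.
FOLLOW(S) starts with {$}.
FIRST(S) = {0}
FIRST(X) = {0}
FOLLOW(S) = {$}
FOLLOW(X) = {1}
Therefore, FOLLOW(S) = {$}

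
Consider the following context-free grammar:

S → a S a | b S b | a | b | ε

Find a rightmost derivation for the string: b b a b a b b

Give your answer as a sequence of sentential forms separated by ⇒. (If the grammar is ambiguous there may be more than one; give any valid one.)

S ⇒ b S b ⇒ b b S b b ⇒ b b a S a b b ⇒ b b a b a b b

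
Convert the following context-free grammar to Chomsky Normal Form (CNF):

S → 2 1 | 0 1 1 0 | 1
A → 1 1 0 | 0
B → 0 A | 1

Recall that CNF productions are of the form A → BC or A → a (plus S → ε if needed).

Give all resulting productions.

T2 → 2; T1 → 1; T0 → 0; S → 1; A → 0; B → 1; S → T2 T1; S → T0 X0; X0 → T1 X1; X1 → T1 T0; A → T1 X2; X2 → T1 T0; B → T0 A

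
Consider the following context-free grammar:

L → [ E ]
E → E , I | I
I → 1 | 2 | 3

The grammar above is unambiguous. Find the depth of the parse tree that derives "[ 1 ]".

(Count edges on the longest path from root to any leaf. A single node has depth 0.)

3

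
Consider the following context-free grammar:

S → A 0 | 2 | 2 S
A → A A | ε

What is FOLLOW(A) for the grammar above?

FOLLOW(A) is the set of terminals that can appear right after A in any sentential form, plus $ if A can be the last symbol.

We compute FOLLOW(A) using the standard algorithm.
FOLLOW(S) starts with {$}.
FIRST(A) = {ε}
FIRST(S) = {0, 2}
FOLLOW(A) = {0}
FOLLOW(S) = {$}
Therefore, FOLLOW(A) = {0}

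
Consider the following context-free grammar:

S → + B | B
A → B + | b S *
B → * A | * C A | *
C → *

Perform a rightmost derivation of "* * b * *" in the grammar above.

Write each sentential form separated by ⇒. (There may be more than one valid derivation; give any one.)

S ⇒ B ⇒ * C A ⇒ * C b S * ⇒ * C b B * ⇒ * C b * * ⇒ * * b * *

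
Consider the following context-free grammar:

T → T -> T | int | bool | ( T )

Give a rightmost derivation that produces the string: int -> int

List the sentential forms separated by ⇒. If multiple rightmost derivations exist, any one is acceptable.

T ⇒ T -> T ⇒ T -> int ⇒ int -> int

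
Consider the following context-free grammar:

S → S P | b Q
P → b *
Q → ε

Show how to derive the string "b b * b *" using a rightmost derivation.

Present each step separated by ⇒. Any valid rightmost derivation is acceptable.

S ⇒ S P ⇒ S b * ⇒ S P b * ⇒ S b * b * ⇒ b Q b * b * ⇒ b b * b *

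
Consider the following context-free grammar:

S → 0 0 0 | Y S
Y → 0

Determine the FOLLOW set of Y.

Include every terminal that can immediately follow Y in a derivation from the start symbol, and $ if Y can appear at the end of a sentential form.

We compute FOLLOW(Y) using the standard algorithm.
FOLLOW(S) starts with {$}.
FIRST(S) = {0}
FIRST(Y) = {0}
FOLLOW(S) = {$}
FOLLOW(Y) = {0}
Therefore, FOLLOW(Y) = {0}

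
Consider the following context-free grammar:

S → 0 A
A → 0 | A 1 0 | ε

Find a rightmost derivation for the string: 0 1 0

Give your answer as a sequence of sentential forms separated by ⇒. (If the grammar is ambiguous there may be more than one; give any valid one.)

S ⇒ 0 A ⇒ 0 A 1 0 ⇒ 0 1 0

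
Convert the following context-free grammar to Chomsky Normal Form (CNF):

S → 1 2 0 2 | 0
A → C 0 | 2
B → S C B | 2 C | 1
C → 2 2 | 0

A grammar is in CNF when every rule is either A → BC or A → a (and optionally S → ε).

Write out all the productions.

T1 → 1; T2 → 2; T0 → 0; S → 0; A → 2; B → 1; C → 0; S → T1 X0; X0 → T2 X1; X1 → T0 T2; A → C T0; B → S X2; X2 → C B; B → T2 C; C → T2 T2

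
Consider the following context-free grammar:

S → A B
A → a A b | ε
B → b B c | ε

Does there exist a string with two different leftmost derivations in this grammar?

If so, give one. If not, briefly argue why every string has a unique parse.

No - every string in the language has a unique leftmost derivation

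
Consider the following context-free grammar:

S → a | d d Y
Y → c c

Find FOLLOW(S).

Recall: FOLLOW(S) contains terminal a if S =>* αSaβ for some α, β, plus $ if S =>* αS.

We compute FOLLOW(S) using the standard algorithm.
FOLLOW(S) starts with {$}.
FIRST(S) = {a, d}
FIRST(Y) = {c}
FOLLOW(S) = {$}
FOLLOW(Y) = {$}
Therefore, FOLLOW(S) = {$}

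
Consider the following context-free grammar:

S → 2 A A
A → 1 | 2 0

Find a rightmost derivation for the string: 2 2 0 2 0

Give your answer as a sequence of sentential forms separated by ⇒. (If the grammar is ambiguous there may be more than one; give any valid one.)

S ⇒ 2 A A ⇒ 2 A 2 0 ⇒ 2 2 0 2 0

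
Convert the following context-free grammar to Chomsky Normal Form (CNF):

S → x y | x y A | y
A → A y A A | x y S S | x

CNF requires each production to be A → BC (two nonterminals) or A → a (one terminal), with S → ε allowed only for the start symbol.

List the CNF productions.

TX → x; TY → y; S → y; A → x; S → TX TY; S → TX X0; X0 → TY A; A → A X1; X1 → TY X2; X2 → A A; A → TX X3; X3 → TY X4; X4 → S S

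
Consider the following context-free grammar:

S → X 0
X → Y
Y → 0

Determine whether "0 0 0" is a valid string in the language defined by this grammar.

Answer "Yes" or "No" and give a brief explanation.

No - no valid derivation exists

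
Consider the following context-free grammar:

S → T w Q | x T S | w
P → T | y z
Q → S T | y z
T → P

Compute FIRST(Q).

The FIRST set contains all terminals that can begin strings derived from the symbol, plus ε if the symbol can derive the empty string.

We compute FIRST(Q) using the standard algorithm.
FIRST(P) = {y}
FIRST(Q) = {w, x, y}
FIRST(S) = {w, x, y}
FIRST(T) = {y}
Therefore, FIRST(Q) = {w, x, y}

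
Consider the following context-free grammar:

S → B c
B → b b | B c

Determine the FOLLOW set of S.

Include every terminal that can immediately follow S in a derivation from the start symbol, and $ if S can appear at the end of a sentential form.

We compute FOLLOW(S) using the standard algorithm.
FOLLOW(S) starts with {$}.
FIRST(B) = {b}
FIRST(S) = {b}
FOLLOW(B) = {c}
FOLLOW(S) = {$}
Therefore, FOLLOW(S) = {$}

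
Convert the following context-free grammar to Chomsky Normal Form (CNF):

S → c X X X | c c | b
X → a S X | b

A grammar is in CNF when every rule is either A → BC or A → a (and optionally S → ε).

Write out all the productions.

TC → c; S → b; TA → a; X → b; S → TC X0; X0 → X X1; X1 → X X; S → TC TC; X → TA X2; X2 → S X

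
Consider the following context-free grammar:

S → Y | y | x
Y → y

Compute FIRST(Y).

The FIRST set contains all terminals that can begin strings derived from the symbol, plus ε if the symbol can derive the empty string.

We compute FIRST(Y) using the standard algorithm.
FIRST(S) = {x, y}
FIRST(Y) = {y}
Therefore, FIRST(Y) = {y}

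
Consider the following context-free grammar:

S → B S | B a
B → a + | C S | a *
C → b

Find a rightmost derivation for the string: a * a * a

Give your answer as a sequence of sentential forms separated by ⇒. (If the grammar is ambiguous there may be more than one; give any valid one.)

S ⇒ B S ⇒ B B a ⇒ B a * a ⇒ a * a * a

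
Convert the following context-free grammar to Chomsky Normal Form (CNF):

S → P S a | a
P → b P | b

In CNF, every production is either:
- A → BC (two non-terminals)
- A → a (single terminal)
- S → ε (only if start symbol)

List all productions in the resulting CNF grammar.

TA → a; S → a; TB → b; P → b; S → P X0; X0 → S TA; P → TB P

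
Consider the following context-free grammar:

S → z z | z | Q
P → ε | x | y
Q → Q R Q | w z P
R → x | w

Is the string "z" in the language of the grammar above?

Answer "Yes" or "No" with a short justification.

Yes - a valid derivation exists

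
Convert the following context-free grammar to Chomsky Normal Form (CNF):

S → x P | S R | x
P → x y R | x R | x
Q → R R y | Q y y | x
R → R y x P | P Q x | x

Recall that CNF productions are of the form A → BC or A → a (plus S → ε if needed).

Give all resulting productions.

TX → x; S → x; TY → y; P → x; Q → x; R → x; S → TX P; S → S R; P → TX X0; X0 → TY R; P → TX R; Q → R X1; X1 → R TY; Q → Q X2; X2 → TY TY; R → R X3; X3 → TY X4; X4 → TX P; R → P X5; X5 → Q TX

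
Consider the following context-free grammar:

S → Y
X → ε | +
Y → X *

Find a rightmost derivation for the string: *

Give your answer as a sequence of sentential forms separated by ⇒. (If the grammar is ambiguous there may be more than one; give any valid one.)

S ⇒ Y ⇒ X * ⇒ *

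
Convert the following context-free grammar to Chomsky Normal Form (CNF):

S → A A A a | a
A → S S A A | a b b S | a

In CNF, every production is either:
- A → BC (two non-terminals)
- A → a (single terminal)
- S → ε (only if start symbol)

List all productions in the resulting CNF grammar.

TA → a; S → a; TB → b; A → a; S → A X0; X0 → A X1; X1 → A TA; A → S X2; X2 → S X3; X3 → A A; A → TA X4; X4 → TB X5; X5 → TB S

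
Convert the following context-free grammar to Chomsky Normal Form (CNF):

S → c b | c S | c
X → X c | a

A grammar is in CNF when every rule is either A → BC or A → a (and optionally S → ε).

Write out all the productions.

TC → c; TB → b; S → c; X → a; S → TC TB; S → TC S; X → X TC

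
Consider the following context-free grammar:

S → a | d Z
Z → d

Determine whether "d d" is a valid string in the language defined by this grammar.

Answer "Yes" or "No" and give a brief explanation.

Yes - a valid derivation exists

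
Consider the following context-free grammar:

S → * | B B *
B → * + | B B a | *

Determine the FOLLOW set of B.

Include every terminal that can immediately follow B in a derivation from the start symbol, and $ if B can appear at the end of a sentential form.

We compute FOLLOW(B) using the standard algorithm.
FOLLOW(S) starts with {$}.
FIRST(B) = {*}
FIRST(S) = {*}
FOLLOW(B) = {*, a}
FOLLOW(S) = {$}
Therefore, FOLLOW(B) = {*, a}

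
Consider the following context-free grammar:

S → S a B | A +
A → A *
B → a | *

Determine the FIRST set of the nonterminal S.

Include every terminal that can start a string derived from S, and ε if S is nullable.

We compute FIRST(S) using the standard algorithm.
FIRST(A) = {}
FIRST(B) = {*, a}
FIRST(S) = {}
Therefore, FIRST(S) = {}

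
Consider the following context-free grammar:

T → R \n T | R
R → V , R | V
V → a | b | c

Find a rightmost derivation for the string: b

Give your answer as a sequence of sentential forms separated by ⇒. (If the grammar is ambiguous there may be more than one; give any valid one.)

T ⇒ R ⇒ V ⇒ b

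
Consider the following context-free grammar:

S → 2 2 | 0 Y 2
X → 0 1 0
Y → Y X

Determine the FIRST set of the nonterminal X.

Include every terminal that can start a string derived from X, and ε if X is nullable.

We compute FIRST(X) using the standard algorithm.
FIRST(S) = {0, 2}
FIRST(X) = {0}
FIRST(Y) = {}
Therefore, FIRST(X) = {0}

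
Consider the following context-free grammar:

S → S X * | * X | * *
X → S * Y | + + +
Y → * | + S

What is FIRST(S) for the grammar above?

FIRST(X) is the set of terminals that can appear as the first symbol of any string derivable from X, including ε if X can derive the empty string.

We compute FIRST(S) using the standard algorithm.
FIRST(S) = {*}
FIRST(X) = {*, +}
FIRST(Y) = {*, +}
Therefore, FIRST(S) = {*}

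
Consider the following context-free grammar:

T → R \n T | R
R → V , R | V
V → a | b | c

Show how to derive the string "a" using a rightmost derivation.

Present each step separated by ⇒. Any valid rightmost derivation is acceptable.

T ⇒ R ⇒ V ⇒ a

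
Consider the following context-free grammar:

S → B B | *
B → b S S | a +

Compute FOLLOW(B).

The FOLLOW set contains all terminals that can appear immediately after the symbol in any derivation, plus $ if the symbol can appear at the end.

We compute FOLLOW(B) using the standard algorithm.
FOLLOW(S) starts with {$}.
FIRST(B) = {a, b}
FIRST(S) = {*, a, b}
FOLLOW(B) = {$, *, a, b}
FOLLOW(S) = {$, *, a, b}
Therefore, FOLLOW(B) = {$, *, a, b}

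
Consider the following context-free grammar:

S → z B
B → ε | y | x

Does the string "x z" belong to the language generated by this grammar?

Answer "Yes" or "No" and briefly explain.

No - no valid derivation exists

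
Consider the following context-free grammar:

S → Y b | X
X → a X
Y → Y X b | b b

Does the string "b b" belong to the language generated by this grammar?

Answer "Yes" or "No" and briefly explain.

No - no valid derivation exists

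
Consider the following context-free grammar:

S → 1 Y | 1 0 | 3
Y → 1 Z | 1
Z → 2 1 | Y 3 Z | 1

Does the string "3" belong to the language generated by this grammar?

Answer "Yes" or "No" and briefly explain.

Yes - a valid derivation exists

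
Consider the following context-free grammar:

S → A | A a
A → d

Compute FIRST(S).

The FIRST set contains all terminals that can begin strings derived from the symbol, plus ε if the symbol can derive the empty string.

We compute FIRST(S) using the standard algorithm.
FIRST(A) = {d}
FIRST(S) = {d}
Therefore, FIRST(S) = {d}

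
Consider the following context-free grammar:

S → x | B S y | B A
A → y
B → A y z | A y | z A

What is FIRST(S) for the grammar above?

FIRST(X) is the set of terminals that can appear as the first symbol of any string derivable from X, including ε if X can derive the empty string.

We compute FIRST(S) using the standard algorithm.
FIRST(A) = {y}
FIRST(B) = {y, z}
FIRST(S) = {x, y, z}
Therefore, FIRST(S) = {x, y, z}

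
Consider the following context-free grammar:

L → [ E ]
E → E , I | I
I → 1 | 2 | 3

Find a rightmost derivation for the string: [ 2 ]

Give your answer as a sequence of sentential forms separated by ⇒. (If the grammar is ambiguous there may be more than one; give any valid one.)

L ⇒ [ E ] ⇒ [ I ] ⇒ [ 2 ]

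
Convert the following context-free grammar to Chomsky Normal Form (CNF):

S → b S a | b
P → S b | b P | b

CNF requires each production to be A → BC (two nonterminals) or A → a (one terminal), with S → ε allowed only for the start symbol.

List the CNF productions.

TB → b; TA → a; S → b; P → b; S → TB X0; X0 → S TA; P → S TB; P → TB P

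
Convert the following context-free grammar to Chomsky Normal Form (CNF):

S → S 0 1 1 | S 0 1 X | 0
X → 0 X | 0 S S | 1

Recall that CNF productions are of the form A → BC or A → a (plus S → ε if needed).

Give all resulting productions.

T0 → 0; T1 → 1; S → 0; X → 1; S → S X0; X0 → T0 X1; X1 → T1 T1; S → S X2; X2 → T0 X3; X3 → T1 X; X → T0 X; X → T0 X4; X4 → S S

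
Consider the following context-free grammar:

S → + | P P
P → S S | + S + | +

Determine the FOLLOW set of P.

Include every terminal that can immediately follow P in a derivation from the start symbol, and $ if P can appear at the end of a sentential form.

We compute FOLLOW(P) using the standard algorithm.
FOLLOW(S) starts with {$}.
FIRST(P) = {+}
FIRST(S) = {+}
FOLLOW(P) = {$, +}
FOLLOW(S) = {$, +}
Therefore, FOLLOW(P) = {$, +}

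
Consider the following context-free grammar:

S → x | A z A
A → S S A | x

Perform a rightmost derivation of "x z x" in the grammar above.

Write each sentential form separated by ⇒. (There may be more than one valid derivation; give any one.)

S ⇒ A z A ⇒ A z x ⇒ x z x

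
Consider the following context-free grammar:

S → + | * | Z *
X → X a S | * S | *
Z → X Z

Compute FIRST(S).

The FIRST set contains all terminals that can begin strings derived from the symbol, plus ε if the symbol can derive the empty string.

We compute FIRST(S) using the standard algorithm.
FIRST(S) = {*, +}
FIRST(X) = {*}
FIRST(Z) = {*}
Therefore, FIRST(S) = {*, +}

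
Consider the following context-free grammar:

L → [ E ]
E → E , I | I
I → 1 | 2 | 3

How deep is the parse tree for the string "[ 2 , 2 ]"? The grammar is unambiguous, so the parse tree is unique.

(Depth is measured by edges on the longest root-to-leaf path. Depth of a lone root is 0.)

4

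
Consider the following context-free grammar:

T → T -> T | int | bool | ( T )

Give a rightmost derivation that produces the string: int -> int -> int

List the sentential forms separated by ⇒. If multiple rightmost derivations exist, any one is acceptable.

T ⇒ T -> T ⇒ T -> T -> T ⇒ T -> T -> int ⇒ T -> int -> int ⇒ int -> int -> int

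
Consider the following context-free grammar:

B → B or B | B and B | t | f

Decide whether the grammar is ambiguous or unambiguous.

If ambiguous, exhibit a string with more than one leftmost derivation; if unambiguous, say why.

Ambiguous - the string 'f and f or t and t' has two distinct leftmost derivations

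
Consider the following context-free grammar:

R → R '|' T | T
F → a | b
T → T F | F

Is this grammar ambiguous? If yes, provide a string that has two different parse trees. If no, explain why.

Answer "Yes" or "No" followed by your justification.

No - the grammar is unambiguous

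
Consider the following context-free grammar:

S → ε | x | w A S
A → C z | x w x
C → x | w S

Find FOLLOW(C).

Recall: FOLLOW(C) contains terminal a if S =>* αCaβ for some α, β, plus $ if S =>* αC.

We compute FOLLOW(C) using the standard algorithm.
FOLLOW(S) starts with {$}.
FIRST(A) = {w, x}
FIRST(C) = {w, x}
FIRST(S) = {w, x, ε}
FOLLOW(A) = {$, w, x, z}
FOLLOW(C) = {z}
FOLLOW(S) = {$, z}
Therefore, FOLLOW(C) = {z}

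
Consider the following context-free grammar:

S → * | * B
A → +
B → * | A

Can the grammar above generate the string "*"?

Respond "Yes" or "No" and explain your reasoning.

Yes - a valid derivation exists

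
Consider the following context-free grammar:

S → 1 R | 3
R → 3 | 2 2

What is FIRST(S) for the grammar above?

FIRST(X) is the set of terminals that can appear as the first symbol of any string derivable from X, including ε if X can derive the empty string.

We compute FIRST(S) using the standard algorithm.
FIRST(R) = {2, 3}
FIRST(S) = {1, 3}
Therefore, FIRST(S) = {1, 3}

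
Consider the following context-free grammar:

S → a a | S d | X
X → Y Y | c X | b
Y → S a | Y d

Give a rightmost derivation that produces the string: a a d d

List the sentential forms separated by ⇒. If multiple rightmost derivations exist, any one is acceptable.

S ⇒ S d ⇒ S d d ⇒ a a d d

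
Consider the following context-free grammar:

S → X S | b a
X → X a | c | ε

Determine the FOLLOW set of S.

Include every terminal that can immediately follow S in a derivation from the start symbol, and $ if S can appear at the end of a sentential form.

We compute FOLLOW(S) using the standard algorithm.
FOLLOW(S) starts with {$}.
FIRST(S) = {a, b, c}
FIRST(X) = {a, c, ε}
FOLLOW(S) = {$}
FOLLOW(X) = {a, b, c}
Therefore, FOLLOW(S) = {$}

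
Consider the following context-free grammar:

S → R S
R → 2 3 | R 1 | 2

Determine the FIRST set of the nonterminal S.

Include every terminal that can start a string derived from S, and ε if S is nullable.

We compute FIRST(S) using the standard algorithm.
FIRST(R) = {2}
FIRST(S) = {2}
Therefore, FIRST(S) = {2}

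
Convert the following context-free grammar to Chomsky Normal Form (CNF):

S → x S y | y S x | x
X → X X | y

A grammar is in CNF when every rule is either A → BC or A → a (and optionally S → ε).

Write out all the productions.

TX → x; TY → y; S → x; X → y; S → TX X0; X0 → S TY; S → TY X1; X1 → S TX; X → X X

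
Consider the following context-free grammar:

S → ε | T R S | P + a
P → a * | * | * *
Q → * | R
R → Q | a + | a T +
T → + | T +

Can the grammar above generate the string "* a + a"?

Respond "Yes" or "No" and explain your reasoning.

No - no valid derivation exists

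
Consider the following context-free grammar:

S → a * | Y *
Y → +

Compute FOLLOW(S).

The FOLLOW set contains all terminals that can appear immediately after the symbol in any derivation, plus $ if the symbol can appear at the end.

We compute FOLLOW(S) using the standard algorithm.
FOLLOW(S) starts with {$}.
FIRST(S) = {+, a}
FIRST(Y) = {+}
FOLLOW(S) = {$}
FOLLOW(Y) = {*}
Therefore, FOLLOW(S) = {$}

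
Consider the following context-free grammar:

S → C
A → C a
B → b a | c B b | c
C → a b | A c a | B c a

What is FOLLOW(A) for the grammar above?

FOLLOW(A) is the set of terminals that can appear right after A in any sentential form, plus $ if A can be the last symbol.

We compute FOLLOW(A) using the standard algorithm.
FOLLOW(S) starts with {$}.
FIRST(A) = {a, b, c}
FIRST(B) = {b, c}
FIRST(C) = {a, b, c}
FIRST(S) = {a, b, c}
FOLLOW(A) = {c}
FOLLOW(B) = {b, c}
FOLLOW(C) = {$, a}
FOLLOW(S) = {$}
Therefore, FOLLOW(A) = {c}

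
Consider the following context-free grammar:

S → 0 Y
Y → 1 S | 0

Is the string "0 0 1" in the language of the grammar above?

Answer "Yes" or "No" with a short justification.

No - no valid derivation exists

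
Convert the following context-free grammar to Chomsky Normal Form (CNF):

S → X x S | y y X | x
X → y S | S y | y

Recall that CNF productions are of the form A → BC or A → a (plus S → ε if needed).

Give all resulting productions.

TX → x; TY → y; S → x; X → y; S → X X0; X0 → TX S; S → TY X1; X1 → TY X; X → TY S; X → S TY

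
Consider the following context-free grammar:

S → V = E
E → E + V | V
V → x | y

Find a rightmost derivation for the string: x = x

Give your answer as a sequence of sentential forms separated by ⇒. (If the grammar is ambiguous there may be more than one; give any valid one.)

S ⇒ V = E ⇒ V = V ⇒ V = x ⇒ x = x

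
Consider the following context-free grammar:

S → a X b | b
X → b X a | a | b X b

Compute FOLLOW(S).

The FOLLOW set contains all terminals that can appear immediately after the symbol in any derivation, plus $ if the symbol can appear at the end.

We compute FOLLOW(S) using the standard algorithm.
FOLLOW(S) starts with {$}.
FIRST(S) = {a, b}
FIRST(X) = {a, b}
FOLLOW(S) = {$}
FOLLOW(X) = {a, b}
Therefore, FOLLOW(S) = {$}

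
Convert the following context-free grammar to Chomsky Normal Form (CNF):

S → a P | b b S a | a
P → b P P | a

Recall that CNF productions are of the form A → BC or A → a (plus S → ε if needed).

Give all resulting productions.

TA → a; TB → b; S → a; P → a; S → TA P; S → TB X0; X0 → TB X1; X1 → S TA; P → TB X2; X2 → P P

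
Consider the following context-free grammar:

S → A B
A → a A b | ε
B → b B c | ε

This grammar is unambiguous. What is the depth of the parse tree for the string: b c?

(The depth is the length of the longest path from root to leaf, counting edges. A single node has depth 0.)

3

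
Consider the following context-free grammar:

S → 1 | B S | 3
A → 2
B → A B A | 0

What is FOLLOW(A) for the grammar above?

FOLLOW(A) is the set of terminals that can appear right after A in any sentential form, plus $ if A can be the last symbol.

We compute FOLLOW(A) using the standard algorithm.
FOLLOW(S) starts with {$}.
FIRST(A) = {2}
FIRST(B) = {0, 2}
FIRST(S) = {0, 1, 2, 3}
FOLLOW(A) = {0, 1, 2, 3}
FOLLOW(B) = {0, 1, 2, 3}
FOLLOW(S) = {$}
Therefore, FOLLOW(A) = {0, 1, 2, 3}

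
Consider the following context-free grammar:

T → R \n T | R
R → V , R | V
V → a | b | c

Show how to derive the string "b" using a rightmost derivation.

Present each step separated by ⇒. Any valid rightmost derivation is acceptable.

T ⇒ R ⇒ V ⇒ b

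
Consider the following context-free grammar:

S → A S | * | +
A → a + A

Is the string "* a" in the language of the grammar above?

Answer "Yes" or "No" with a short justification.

No - no valid derivation exists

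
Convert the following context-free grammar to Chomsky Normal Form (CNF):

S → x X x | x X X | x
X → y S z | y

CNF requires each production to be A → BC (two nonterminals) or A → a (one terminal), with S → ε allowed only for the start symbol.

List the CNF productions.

TX → x; S → x; TY → y; TZ → z; X → y; S → TX X0; X0 → X TX; S → TX X1; X1 → X X; X → TY X2; X2 → S TZ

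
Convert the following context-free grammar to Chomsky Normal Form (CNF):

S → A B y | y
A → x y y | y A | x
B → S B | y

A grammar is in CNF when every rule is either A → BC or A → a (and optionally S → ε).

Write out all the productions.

TY → y; S → y; TX → x; A → x; B → y; S → A X0; X0 → B TY; A → TX X1; X1 → TY TY; A → TY A; B → S B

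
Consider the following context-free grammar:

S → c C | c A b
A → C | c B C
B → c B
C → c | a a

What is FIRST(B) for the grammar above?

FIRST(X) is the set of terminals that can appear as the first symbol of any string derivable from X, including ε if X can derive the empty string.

We compute FIRST(B) using the standard algorithm.
FIRST(A) = {a, c}
FIRST(B) = {c}
FIRST(C) = {a, c}
FIRST(S) = {c}
Therefore, FIRST(B) = {c}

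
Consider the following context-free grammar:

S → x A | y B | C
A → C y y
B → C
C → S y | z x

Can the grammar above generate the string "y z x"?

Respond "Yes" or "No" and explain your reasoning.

Yes - a valid derivation exists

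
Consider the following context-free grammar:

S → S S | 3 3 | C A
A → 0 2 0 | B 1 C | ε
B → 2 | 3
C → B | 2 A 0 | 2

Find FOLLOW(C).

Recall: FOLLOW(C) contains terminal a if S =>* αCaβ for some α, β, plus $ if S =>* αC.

We compute FOLLOW(C) using the standard algorithm.
FOLLOW(S) starts with {$}.
FIRST(A) = {0, 2, 3, ε}
FIRST(B) = {2, 3}
FIRST(C) = {2, 3}
FIRST(S) = {2, 3}
FOLLOW(A) = {$, 0, 2, 3}
FOLLOW(B) = {$, 0, 1, 2, 3}
FOLLOW(C) = {$, 0, 2, 3}
FOLLOW(S) = {$, 2, 3}
Therefore, FOLLOW(C) = {$, 0, 2, 3}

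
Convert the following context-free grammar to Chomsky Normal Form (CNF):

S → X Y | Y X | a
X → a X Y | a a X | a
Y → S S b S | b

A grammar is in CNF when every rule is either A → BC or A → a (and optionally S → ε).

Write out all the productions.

S → a; TA → a; X → a; TB → b; Y → b; S → X Y; S → Y X; X → TA X0; X0 → X Y; X → TA X1; X1 → TA X; Y → S X2; X2 → S X3; X3 → TB S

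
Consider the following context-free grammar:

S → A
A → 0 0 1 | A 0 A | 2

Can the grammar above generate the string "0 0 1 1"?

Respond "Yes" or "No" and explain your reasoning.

No - no valid derivation exists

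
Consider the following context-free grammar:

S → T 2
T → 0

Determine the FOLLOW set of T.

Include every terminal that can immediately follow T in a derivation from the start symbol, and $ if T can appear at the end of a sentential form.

We compute FOLLOW(T) using the standard algorithm.
FOLLOW(S) starts with {$}.
FIRST(S) = {0}
FIRST(T) = {0}
FOLLOW(S) = {$}
FOLLOW(T) = {2}
Therefore, FOLLOW(T) = {2}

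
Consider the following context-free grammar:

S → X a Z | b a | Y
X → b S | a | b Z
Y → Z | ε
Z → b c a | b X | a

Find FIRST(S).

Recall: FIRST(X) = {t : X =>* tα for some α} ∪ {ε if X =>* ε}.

We compute FIRST(S) using the standard algorithm.
FIRST(S) = {a, b, ε}
FIRST(X) = {a, b}
FIRST(Y) = {a, b, ε}
FIRST(Z) = {a, b}
Therefore, FIRST(S) = {a, b, ε}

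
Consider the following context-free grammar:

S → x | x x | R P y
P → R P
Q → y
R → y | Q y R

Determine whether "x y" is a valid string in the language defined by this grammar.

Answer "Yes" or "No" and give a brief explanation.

No - no valid derivation exists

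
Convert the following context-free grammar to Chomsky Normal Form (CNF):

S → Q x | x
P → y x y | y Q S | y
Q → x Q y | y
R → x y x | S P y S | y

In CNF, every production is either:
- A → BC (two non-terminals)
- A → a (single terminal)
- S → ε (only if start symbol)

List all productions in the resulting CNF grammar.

TX → x; S → x; TY → y; P → y; Q → y; R → y; S → Q TX; P → TY X0; X0 → TX TY; P → TY X1; X1 → Q S; Q → TX X2; X2 → Q TY; R → TX X3; X3 → TY TX; R → S X4; X4 → P X5; X5 → TY S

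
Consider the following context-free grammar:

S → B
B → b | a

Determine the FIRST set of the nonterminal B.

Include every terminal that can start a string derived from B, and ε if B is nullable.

We compute FIRST(B) using the standard algorithm.
FIRST(B) = {a, b}
FIRST(S) = {a, b}
Therefore, FIRST(B) = {a, b}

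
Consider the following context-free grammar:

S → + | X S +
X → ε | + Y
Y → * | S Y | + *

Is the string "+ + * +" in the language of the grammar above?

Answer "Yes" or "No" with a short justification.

No - no valid derivation exists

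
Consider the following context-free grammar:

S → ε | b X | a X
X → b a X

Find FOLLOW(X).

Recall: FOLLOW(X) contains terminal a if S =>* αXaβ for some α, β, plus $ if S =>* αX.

We compute FOLLOW(X) using the standard algorithm.
FOLLOW(S) starts with {$}.
FIRST(S) = {a, b, ε}
FIRST(X) = {b}
FOLLOW(S) = {$}
FOLLOW(X) = {$}
Therefore, FOLLOW(X) = {$}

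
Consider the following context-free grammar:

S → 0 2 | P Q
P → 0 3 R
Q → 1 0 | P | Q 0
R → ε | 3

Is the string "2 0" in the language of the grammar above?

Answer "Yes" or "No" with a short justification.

No - no valid derivation exists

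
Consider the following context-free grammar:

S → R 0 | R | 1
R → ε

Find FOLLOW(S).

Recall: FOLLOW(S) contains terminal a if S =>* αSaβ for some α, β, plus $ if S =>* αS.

We compute FOLLOW(S) using the standard algorithm.
FOLLOW(S) starts with {$}.
FIRST(R) = {ε}
FIRST(S) = {0, 1, ε}
FOLLOW(R) = {$, 0}
FOLLOW(S) = {$}
Therefore, FOLLOW(S) = {$}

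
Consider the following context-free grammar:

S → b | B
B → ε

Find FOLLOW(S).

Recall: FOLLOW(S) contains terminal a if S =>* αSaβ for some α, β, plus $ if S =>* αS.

We compute FOLLOW(S) using the standard algorithm.
FOLLOW(S) starts with {$}.
FIRST(B) = {ε}
FIRST(S) = {b, ε}
FOLLOW(B) = {$}
FOLLOW(S) = {$}
Therefore, FOLLOW(S) = {$}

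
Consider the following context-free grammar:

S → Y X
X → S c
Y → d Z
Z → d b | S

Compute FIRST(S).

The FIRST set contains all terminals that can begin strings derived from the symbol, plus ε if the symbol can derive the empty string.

We compute FIRST(S) using the standard algorithm.
FIRST(S) = {d}
FIRST(X) = {d}
FIRST(Y) = {d}
FIRST(Z) = {d}
Therefore, FIRST(S) = {d}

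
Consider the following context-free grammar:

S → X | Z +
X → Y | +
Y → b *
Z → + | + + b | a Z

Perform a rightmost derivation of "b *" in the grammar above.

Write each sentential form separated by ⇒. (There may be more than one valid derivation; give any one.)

S ⇒ X ⇒ Y ⇒ b *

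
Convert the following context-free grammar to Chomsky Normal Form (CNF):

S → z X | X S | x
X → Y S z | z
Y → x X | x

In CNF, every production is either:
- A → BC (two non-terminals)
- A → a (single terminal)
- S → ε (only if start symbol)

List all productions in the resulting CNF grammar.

TZ → z; S → x; X → z; TX → x; Y → x; S → TZ X; S → X S; X → Y X0; X0 → S TZ; Y → TX X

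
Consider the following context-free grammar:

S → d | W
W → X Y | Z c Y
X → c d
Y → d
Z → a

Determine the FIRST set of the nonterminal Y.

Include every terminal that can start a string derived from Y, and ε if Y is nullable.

We compute FIRST(Y) using the standard algorithm.
FIRST(S) = {a, c, d}
FIRST(W) = {a, c}
FIRST(X) = {c}
FIRST(Y) = {d}
FIRST(Z) = {a}
Therefore, FIRST(Y) = {d}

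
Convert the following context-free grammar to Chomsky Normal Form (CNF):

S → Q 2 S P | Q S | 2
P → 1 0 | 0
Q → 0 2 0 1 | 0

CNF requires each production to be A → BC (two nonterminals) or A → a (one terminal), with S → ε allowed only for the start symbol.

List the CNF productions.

T2 → 2; S → 2; T1 → 1; T0 → 0; P → 0; Q → 0; S → Q X0; X0 → T2 X1; X1 → S P; S → Q S; P → T1 T0; Q → T0 X2; X2 → T2 X3; X3 → T0 T1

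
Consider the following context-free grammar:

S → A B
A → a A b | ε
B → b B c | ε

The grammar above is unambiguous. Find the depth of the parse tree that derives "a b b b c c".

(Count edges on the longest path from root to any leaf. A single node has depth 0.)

4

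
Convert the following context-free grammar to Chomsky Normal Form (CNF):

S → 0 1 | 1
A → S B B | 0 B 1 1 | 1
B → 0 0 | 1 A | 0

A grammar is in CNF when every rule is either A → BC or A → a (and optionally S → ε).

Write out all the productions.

T0 → 0; T1 → 1; S → 1; A → 1; B → 0; S → T0 T1; A → S X0; X0 → B B; A → T0 X1; X1 → B X2; X2 → T1 T1; B → T0 T0; B → T1 A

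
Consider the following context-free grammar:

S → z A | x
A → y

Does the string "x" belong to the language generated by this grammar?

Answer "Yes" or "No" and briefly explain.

Yes - a valid derivation exists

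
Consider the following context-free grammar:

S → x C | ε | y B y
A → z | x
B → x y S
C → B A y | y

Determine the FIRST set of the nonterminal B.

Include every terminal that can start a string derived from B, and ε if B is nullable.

We compute FIRST(B) using the standard algorithm.
FIRST(A) = {x, z}
FIRST(B) = {x}
FIRST(C) = {x, y}
FIRST(S) = {x, y, ε}
Therefore, FIRST(B) = {x}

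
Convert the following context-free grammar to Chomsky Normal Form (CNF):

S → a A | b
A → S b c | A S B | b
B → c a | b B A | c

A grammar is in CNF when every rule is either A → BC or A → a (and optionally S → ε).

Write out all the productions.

TA → a; S → b; TB → b; TC → c; A → b; B → c; S → TA A; A → S X0; X0 → TB TC; A → A X1; X1 → S B; B → TC TA; B → TB X2; X2 → B A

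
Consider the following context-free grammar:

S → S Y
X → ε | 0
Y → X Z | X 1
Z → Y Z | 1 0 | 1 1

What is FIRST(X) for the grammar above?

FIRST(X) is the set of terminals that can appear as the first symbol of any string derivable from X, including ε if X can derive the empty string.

We compute FIRST(X) using the standard algorithm.
FIRST(S) = {}
FIRST(X) = {0, ε}
FIRST(Y) = {0, 1}
FIRST(Z) = {0, 1}
Therefore, FIRST(X) = {0, ε}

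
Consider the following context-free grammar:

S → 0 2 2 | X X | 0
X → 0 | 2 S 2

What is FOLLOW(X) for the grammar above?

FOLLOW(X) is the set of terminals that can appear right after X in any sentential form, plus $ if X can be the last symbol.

We compute FOLLOW(X) using the standard algorithm.
FOLLOW(S) starts with {$}.
FIRST(S) = {0, 2}
FIRST(X) = {0, 2}
FOLLOW(S) = {$, 2}
FOLLOW(X) = {$, 0, 2}
Therefore, FOLLOW(X) = {$, 0, 2}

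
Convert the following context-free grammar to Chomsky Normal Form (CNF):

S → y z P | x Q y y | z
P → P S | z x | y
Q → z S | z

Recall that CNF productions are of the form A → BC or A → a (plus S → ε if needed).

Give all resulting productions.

TY → y; TZ → z; TX → x; S → z; P → y; Q → z; S → TY X0; X0 → TZ P; S → TX X1; X1 → Q X2; X2 → TY TY; P → P S; P → TZ TX; Q → TZ S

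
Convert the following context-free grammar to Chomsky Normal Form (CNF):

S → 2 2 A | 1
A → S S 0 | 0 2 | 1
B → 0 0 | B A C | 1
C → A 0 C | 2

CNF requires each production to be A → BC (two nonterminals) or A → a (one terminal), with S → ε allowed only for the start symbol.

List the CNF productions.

T2 → 2; S → 1; T0 → 0; A → 1; B → 1; C → 2; S → T2 X0; X0 → T2 A; A → S X1; X1 → S T0; A → T0 T2; B → T0 T0; B → B X2; X2 → A C; C → A X3; X3 → T0 C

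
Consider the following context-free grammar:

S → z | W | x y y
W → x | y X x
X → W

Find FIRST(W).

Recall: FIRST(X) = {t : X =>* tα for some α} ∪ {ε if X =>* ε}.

We compute FIRST(W) using the standard algorithm.
FIRST(S) = {x, y, z}
FIRST(W) = {x, y}
FIRST(X) = {x, y}
Therefore, FIRST(W) = {x, y}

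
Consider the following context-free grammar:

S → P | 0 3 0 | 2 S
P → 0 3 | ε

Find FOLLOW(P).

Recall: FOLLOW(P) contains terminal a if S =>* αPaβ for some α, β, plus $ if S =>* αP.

We compute FOLLOW(P) using the standard algorithm.
FOLLOW(S) starts with {$}.
FIRST(P) = {0, ε}
FIRST(S) = {0, 2, ε}
FOLLOW(P) = {$}
FOLLOW(S) = {$}
Therefore, FOLLOW(P) = {$}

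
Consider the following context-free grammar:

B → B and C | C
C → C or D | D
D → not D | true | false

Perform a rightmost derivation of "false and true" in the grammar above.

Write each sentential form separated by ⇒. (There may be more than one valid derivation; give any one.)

B ⇒ B and C ⇒ B and D ⇒ B and true ⇒ C and true ⇒ D and true ⇒ false and true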